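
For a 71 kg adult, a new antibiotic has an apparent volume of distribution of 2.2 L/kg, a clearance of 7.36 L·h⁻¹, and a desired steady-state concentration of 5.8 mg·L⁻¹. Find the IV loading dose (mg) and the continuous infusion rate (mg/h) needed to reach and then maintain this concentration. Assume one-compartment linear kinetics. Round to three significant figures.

(a) 906 mg; (b) 42.7 mg/h

Total Vd = 2.2 × 71 = 156.2 L
LD = Vd · C_target = 156.2 × 5.8 = 906.0 mg
Maintenance: replace elimination → rate = CL × Css = 7.360 × 5.8 = 42.69 mg/h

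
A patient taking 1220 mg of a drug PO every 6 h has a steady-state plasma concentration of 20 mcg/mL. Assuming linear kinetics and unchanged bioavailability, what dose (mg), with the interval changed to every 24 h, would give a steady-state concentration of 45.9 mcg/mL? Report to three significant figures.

11200 mg

With linear kinetics, Css is proportional to dose rate (D/τ) at fixed clearance.
D₂ = D₁ × (Css,target / Css,current) × (τ₂/τ₁) = 1220 × (45.9/20) × (24/6) = 11200 mg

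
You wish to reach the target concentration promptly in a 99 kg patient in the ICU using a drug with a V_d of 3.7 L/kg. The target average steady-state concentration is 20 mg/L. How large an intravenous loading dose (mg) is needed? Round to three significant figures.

Vd(total) = 99 kg × 3.7 L/kg = 366.3 L
LD = Vd × C = 366.3 × 20.00 = 7326 mg

7330 mg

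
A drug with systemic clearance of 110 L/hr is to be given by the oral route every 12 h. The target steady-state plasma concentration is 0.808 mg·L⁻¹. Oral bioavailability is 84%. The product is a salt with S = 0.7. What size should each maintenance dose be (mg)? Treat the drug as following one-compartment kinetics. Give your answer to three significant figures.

At steady state, dose per interval replaces the amount cleared in that interval: F·S·D/τ = CL·Css.
D = CL × Css × τ / F / S = 110.0 × 0.808 × 12 / 0.84 / 0.7 = 1814 mg

1810 mg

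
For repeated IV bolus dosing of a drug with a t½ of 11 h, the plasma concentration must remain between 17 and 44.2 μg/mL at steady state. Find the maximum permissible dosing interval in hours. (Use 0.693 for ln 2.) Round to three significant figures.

k = 0.693 / t½ = 0.693 / 11 = 0.06300 h⁻¹
Between IV bolus doses, concentration decays as C = C₀·e^(−kτ), so C_peak/C_trough = e^(kτ).
τ_max = ln(C_peak/C_trough) / k = ln(44.2/17) / 0.06300 = 0.9555 / 0.06300 = 15.17 h

15.2 h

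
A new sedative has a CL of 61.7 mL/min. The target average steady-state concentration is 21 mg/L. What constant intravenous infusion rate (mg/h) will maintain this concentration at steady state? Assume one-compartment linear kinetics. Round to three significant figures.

CL = 61.7 mL/min = 61.7 × 0.06 = 3.702 L/h
At steady state, infusion rate equals elimination rate: rate in = CL × Css.
Infusion rate = CL · Css = 3.702 L/h × 21 mg/L = 77.74 mg/h

77.7 mg/h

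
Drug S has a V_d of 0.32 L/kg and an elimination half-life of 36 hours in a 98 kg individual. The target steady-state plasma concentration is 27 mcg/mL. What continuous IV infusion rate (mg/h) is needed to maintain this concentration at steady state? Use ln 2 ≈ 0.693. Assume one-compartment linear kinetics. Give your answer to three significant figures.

Vd = 0.32 L/kg × 98 kg = 31.36 L
CL = ln 2 · Vd / t½ = 0.693 × 31.36 / 36 = 0.6037 L/h
Infusion rate = CL × Css = 0.6037 × 27 = 16.30 mg/h

16.3 mg/h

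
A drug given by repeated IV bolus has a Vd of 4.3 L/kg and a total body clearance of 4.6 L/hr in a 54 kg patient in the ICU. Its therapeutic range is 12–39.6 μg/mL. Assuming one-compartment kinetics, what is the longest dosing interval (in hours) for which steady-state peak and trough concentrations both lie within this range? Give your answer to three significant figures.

Vd = 4.3 L/kg × 54 kg = 232.2 L
k = CL / Vd = 4.600 / 232.2 = 0.01981 h⁻¹
Between IV bolus doses, concentration decays as C = C₀·e^(−kτ), so C_peak/C_trough = e^(kτ).
τ_max = ln(C_peak/C_trough) / k = ln(39.6/12) / 0.01981 = 1.194 / 0.01981 = 60.27 h

60.3 h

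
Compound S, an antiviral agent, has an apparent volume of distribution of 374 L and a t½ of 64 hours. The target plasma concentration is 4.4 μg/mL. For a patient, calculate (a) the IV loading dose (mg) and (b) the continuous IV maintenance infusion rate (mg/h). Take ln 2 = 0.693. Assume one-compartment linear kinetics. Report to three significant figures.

(a) 1650 mg; (b) 17.8 mg/h

LD = Vd × C = 374.0 × 4.4 = 1646 mg
CL = 0.693 × Vd / t½ = 0.693 × 374.0 / 64 = 4.050 L/h
Infusion rate = CL × Css = 4.050 × 4.4 = 17.82 mg/h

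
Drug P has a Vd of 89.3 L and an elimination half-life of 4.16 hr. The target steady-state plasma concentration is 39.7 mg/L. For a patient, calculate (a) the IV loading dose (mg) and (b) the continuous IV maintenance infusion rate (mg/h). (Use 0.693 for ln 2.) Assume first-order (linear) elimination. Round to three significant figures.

(a) 3550 mg; (b) 591 mg/h

LD = Vd × C = 89.30 × 39.7 = 3545 mg
CL = 0.693 × Vd / t½ = 0.693 × 89.30 / 4.16 = 14.88 L/h
Infusion rate = CL × Css = 14.88 × 39.7 = 590.7 mg/h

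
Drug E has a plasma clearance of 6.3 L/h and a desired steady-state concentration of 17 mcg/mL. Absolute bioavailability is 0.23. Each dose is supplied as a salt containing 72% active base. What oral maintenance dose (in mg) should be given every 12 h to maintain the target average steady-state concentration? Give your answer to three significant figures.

7760 mg

D = CL × Css × τ / F / S = 6.300 × 17 × 12 / 0.23 / 0.72 = 7761 mg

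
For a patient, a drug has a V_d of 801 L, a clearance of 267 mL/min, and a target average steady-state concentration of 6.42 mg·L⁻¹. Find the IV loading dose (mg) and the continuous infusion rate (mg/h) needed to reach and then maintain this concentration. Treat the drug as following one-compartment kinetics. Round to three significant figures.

LD = Vd · C_target = 801.0 × 6.42 = 5142 mg
Convert clearance: 267 mL/min × 60 min/h ÷ 1000 mL/L = 16.02 L/h
Infusion rate = 16.02 L/h × 6.42 mg/L = 102.8 mg/h

(a) 5140 mg; (b) 103 mg/h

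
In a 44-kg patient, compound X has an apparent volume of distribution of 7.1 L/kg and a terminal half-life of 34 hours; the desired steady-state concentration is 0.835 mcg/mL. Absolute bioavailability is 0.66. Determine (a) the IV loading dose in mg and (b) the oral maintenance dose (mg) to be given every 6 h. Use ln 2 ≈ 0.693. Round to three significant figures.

Vd = 7.1 L/kg × 44 kg = 312.4 L
LD = Vd × C = 312.4 × 0.835 = 260.9 mg
CL = 0.693 × Vd / t½ = 0.693 × 312.4 / 34 = 6.367 L/h
D = CL × Css × τ / F = 6.367 × 0.835 × 6 / 0.66 = 48.33 mg

(a) 261 mg; (b) 48.3 mg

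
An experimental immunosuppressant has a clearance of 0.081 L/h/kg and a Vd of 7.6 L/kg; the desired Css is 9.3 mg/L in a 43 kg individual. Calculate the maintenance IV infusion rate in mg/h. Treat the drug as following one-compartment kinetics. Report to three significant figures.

CL = 0.081 L/h/kg × 43 kg = 3.483 L/h
Vd does not affect the maintenance rate; only clearance governs steady-state input.
R₀ = 3.483 × 9.3 = 32.39 mg/h

32.4 mg/h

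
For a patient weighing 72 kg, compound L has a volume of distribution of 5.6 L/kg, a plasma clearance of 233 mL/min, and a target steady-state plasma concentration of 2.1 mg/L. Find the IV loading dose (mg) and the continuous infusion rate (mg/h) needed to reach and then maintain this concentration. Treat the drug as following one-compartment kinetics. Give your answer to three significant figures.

(a) 847 mg; (b) 29.4 mg/h

Vd = 5.6 L/kg × 72 kg = 403.2 L
Loading dose = Vd × C = 403.2 × 2.1 = 846.7 mg
CL = 233 mL/min = 233 × 0.06 = 13.98 L/h
Infusion rate = 13.98 L/h × 2.1 mg/L = 29.36 mg/h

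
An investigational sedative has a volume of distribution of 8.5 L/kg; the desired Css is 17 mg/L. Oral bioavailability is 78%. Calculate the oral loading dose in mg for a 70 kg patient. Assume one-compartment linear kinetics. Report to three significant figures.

Vd(total) = 70 kg × 8.5 L/kg = 595.0 L
LD = Vd × C / F = 595.0 × 17.00 / 0.78 = 12970 mg

13000 mg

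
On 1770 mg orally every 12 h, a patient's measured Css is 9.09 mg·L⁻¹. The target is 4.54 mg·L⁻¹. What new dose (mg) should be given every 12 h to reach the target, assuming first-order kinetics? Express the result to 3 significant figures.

884 mg

For first-order elimination, Css ∝ F·D/(CL·τ); F and CL are unchanged, so Css ∝ D/τ.
D₂ = D₁ × (Css,target / Css,current) = 1770 × 4.54/9.09 = 884.0 mg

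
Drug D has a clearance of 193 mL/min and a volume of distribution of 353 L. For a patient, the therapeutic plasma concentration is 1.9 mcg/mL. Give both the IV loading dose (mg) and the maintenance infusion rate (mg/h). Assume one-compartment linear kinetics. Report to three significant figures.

(a) 671 mg; (b) 22.0 mg/h

Loading dose = Vd × C = 353.0 × 1.9 = 670.7 mg
CL = 193 mL/min = 193 × 0.06 = 11.58 L/h
Maintenance: replace elimination → rate = CL × Css = 11.58 × 1.9 = 22.00 mg/h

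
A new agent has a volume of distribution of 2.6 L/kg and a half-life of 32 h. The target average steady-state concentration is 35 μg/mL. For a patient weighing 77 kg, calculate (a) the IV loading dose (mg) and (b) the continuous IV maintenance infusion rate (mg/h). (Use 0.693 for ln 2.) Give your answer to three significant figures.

Vd(total) = 77 kg × 2.6 L/kg = 200.2 L
LD = Vd × C = 200.2 × 35 = 7007 mg
CL = 0.693 × Vd / t½ = 0.693 × 200.2 / 32 = 4.336 L/h
Infusion rate = CL × Css = 4.336 × 35 = 151.8 mg/h

(a) 7010 mg; (b) 152 mg/h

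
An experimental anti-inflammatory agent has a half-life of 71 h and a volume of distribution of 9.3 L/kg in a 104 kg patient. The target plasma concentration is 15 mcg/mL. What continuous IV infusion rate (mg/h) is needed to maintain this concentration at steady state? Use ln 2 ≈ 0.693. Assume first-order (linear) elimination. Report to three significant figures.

Total Vd = 9.3 × 104 = 967.2 L
k = 0.693/71 = 0.009761 h⁻¹, so CL = k·Vd = 0.009761 × 967.2 = 9.441 L/h
Infusion rate = CL × Css = 9.441 × 15 = 141.6 mg/h

142 mg/h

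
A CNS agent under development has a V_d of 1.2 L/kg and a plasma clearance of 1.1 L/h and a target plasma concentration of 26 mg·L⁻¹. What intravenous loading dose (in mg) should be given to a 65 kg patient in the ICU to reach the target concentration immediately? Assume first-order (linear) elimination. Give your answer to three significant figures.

Vd(total) = 65 kg × 1.2 L/kg = 78.00 L
LD is governed by Vd — clearance does not enter the loading-dose calculation.
LD = Vd × C = 78.00 × 26.00 = 2028 mg

2030 mg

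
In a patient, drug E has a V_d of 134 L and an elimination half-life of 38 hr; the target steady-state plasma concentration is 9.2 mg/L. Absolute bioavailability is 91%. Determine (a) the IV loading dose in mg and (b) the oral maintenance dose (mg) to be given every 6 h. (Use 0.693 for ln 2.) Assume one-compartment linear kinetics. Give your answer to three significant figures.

(a) 1230 mg; (b) 148 mg

LD = Vd × C = 134.0 × 9.2 = 1233 mg
CL = 0.693 × Vd / t½ = 0.693 × 134.0 / 38 = 2.444 L/h
D = CL × Css × τ / F = 2.444 × 9.2 × 6 / 0.91 = 148.3 mg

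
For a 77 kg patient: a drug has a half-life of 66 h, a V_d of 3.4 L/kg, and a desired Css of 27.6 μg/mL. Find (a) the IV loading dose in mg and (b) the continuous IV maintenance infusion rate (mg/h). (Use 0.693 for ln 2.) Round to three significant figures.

(a) 7230 mg; (b) 75.9 mg/h

Vd(total) = 77 kg × 3.4 L/kg = 261.8 L
LD = Vd × C = 261.8 × 27.6 = 7226 mg
CL = 0.693 × Vd / t½ = 0.693 × 261.8 / 66 = 2.749 L/h
Infusion rate = CL × Css = 2.749 × 27.6 = 75.87 mg/h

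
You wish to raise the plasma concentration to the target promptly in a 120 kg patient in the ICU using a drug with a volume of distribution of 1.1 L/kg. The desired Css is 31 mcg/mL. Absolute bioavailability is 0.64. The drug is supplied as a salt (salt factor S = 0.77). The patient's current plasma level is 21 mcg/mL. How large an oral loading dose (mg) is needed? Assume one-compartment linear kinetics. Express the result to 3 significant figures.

Total Vd = 1.1 × 120 = 132.0 L
Concentration deficit ΔC = 31 − 21 = 10.00 mg/L
LD = Vd × ΔC / F / S = 132.0 × 10.00 / 0.64 / 0.77 = 2679 mg

2680 mg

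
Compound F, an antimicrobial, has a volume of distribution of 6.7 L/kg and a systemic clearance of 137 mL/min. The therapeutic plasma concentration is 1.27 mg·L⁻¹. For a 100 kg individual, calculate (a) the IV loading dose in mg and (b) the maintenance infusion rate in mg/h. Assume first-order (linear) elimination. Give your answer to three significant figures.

(a) 851 mg; (b) 10.4 mg/h

Vd(total) = 100 kg × 6.7 L/kg = 670.0 L
Loading: fill Vd to C_target → 670.0 L × 1.27 mg/L = 850.9 mg
Convert clearance: 137 mL/min × 60 min/h ÷ 1000 mL/L = 8.220 L/h
Maintenance infusion rate = CL × Css = 8.220 × 1.27 = 10.44 mg/h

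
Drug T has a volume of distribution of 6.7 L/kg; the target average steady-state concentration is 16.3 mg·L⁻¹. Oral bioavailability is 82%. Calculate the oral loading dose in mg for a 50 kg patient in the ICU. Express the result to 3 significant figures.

Vd = 6.7 L/kg × 50 kg = 335.0 L
LD = Vd × C / F = 335.0 × 16.30 / 0.82 = 6659 mg

6660 mg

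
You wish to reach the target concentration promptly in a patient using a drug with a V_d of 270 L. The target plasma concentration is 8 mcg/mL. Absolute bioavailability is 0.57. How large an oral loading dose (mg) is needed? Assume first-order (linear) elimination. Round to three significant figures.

3790 mg

LD = Vd × C / F = 270.0 × 8.000 / 0.57 = 3789 mg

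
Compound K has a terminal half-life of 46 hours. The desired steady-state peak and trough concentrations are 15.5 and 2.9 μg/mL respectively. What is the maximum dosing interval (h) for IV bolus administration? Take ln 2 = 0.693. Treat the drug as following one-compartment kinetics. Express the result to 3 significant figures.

k = 0.693 / t½ = 0.693 / 46 = 0.01507 h⁻¹
Between IV bolus doses, concentration decays as C = C₀·e^(−kτ), so C_peak/C_trough = e^(kτ).
τ_max = ln(C_peak/C_trough) / k = ln(15.5/2.9) / 0.01507 = 1.676 / 0.01507 = 111.2 h

111 h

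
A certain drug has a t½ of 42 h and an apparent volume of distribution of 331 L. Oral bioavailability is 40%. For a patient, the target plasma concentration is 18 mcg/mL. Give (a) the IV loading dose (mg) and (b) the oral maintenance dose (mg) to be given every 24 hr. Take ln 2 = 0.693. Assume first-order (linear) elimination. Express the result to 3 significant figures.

LD = Vd × C = 331.0 × 18 = 5958 mg
CL = 0.693 × Vd / t½ = 0.693 × 331.0 / 42 = 5.462 L/h
D = CL × Css × τ / F = 5.462 × 18 × 24 / 0.4 = 5899 mg

(a) 5960 mg; (b) 5900 mg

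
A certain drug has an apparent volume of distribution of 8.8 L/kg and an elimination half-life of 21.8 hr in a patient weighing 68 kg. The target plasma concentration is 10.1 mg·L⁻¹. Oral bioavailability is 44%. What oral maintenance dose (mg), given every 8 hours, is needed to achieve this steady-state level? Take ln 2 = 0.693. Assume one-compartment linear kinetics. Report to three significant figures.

Vd(total) = 68 kg × 8.8 L/kg = 598.4 L
CL = ln 2 · Vd / t½ = 0.693 × 598.4 / 21.8 = 19.02 L/h
D = CL × Css × τ / F = 19.02 × 10.1 × 8 / 0.44 = 3493 mg

3490 mg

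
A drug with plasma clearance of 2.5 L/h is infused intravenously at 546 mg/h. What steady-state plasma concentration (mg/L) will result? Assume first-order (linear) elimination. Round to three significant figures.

Css = rate / CL = 546 / 2.500 = 218.4 mg/L

218 mg/L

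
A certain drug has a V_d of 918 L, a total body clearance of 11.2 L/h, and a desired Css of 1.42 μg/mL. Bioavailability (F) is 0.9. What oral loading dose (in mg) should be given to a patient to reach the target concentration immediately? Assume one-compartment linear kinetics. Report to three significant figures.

LD = Vd × C / F = 918.0 × 1.420 / 0.9 = 1448 mg

1450 mg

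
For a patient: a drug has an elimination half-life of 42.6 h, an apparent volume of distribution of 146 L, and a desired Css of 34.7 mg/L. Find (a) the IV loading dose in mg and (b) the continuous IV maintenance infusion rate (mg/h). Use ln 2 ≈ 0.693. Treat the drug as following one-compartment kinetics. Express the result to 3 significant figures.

(a) 5070 mg; (b) 82.4 mg/h

LD = Vd × C = 146.0 × 34.7 = 5066 mg
CL = 0.693 × Vd / t½ = 0.693 × 146.0 / 42.6 = 2.375 L/h
Infusion rate = CL × Css = 2.375 × 34.7 = 82.41 mg/h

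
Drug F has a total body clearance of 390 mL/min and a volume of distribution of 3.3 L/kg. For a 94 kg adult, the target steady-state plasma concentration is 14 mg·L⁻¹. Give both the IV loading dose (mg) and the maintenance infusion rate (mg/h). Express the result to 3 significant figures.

(a) 4340 mg; (b) 328 mg/h

Vd(total) = 94 kg × 3.3 L/kg = 310.2 L
LD = Vd · C_target = 310.2 × 14 = 4343 mg
CL = 390 mL/min × 60/1000 = 23.40 L/h
Infusion rate = 23.40 L/h × 14 mg/L = 327.6 mg/h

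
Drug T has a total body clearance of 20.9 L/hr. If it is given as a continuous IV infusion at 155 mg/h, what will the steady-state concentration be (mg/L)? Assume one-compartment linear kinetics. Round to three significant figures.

Css = rate / CL = 155 / 20.90 = 7.416 mg/L

7.42 mg/L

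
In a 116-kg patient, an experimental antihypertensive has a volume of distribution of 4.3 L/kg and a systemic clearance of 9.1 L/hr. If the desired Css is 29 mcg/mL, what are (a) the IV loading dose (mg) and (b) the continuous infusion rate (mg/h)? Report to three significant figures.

(a) 14500 mg; (b) 264 mg/h

Vd = 4.3 L/kg × 116 kg = 498.8 L
LD = Vd · C_target = 498.8 × 29 = 14470 mg
Maintenance infusion rate = CL × Css = 9.100 × 29 = 263.9 mg/h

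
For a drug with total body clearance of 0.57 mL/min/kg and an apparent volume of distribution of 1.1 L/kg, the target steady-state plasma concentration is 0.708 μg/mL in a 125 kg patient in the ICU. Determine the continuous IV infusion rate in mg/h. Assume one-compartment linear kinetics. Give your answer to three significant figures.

CL = 0.57 mL/min/kg × 125 kg = 71.25 mL/min = 71.25 × 60/1000 = 4.275 L/h
Vd does not affect the maintenance rate; only clearance governs steady-state input.
Rate = CL × Css = 4.275 × 0.708 = 3.027 mg/h

3.03 mg/h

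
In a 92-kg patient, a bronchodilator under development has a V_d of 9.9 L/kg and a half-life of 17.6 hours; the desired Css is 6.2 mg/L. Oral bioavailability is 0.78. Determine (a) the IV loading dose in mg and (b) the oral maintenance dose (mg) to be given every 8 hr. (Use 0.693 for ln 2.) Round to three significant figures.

Vd = 9.9 L/kg × 92 kg = 910.8 L
LD = Vd × C = 910.8 × 6.2 = 5647 mg
CL = 0.693 × Vd / t½ = 0.693 × 910.8 / 17.6 = 35.86 L/h
D = CL × Css × τ / F = 35.86 × 6.2 × 8 / 0.78 = 2280 mg

(a) 5650 mg; (b) 2280 mg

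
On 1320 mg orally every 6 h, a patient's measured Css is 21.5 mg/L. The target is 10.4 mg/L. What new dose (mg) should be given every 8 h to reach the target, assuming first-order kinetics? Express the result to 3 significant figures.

For first-order elimination, Css ∝ F·D/(CL·τ); F and CL are unchanged, so Css ∝ D/τ.
D₂ = D₁ × (Css,target / Css,current) × (τ₂/τ₁) = 1320 × (10.4/21.5) × (8/6) = 851.3 mg

851 mg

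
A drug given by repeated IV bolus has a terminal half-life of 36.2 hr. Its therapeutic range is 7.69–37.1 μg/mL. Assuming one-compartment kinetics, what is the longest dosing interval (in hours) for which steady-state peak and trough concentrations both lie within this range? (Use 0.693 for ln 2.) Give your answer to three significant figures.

k = 0.693 / t½ = 0.693 / 36.2 = 0.01914 h⁻¹
Between IV bolus doses, concentration decays as C = C₀·e^(−kτ), so C_peak/C_trough = e^(kτ).
τ_max = ln(C_peak/C_trough) / k = ln(37.1/7.69) / 0.01914 = 1.574 / 0.01914 = 82.24 h

82.2 h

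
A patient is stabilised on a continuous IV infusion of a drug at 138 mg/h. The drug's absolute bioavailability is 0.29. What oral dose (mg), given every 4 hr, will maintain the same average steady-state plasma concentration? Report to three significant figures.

1900 mg

To maintain the same Css, the systemic dosing rate must be unchanged: F·D/τ = infusion rate.
D = rate × τ / F = 138 × 4 / 0.29 = 1903 mg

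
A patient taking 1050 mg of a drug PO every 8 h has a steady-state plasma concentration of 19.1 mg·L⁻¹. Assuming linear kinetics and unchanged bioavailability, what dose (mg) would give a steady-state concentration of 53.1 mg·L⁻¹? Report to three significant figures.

2920 mg

For first-order elimination, Css ∝ F·D/(CL·τ); F and CL are unchanged, so Css ∝ D/τ.
D₂ = D₁ × (Css,target / Css,current) = 1050 × 53.1/19.1 = 2919 mg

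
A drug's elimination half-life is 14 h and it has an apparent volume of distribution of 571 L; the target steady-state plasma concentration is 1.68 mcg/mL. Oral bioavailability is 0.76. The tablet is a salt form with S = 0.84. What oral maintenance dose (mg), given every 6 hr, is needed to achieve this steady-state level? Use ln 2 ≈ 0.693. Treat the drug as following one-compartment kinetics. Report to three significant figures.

k = 0.693/14 = 0.04950 h⁻¹, so CL = k·Vd = 0.04950 × 571.0 = 28.26 L/h
D = CL × Css × τ / F / S = 28.26 × 1.68 × 6 / 0.76 / 0.84 = 446.2 mg

446 mg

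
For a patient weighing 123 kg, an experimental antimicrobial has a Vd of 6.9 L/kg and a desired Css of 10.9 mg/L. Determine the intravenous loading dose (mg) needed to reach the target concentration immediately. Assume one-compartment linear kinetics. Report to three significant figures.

Vd = 6.9 L/kg × 123 kg = 848.7 L
The loading dose fills Vd to the target concentration.
LD = Vd × C = 848.7 × 10.90 = 9251 mg

9250 mg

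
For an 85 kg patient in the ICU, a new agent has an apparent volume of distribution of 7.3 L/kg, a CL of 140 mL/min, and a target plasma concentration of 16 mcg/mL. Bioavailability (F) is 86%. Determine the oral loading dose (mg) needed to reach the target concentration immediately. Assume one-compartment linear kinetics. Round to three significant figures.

Vd = 7.3 L/kg × 85 kg = 620.5 L
LD = Vd × C / F = 620.5 × 16.00 / 0.86 = 11540 mg

11500 mg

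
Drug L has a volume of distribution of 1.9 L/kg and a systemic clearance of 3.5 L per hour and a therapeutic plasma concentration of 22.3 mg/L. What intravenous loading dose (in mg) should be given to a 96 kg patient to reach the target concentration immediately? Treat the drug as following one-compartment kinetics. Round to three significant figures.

4070 mg

Vd(total) = 96 kg × 1.9 L/kg = 182.4 L
LD = Vd × C = 182.4 × 22.30 = 4068 mg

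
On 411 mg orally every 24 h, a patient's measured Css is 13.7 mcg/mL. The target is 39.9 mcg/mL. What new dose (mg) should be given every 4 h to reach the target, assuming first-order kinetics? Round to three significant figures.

200 mg

With linear kinetics, Css is proportional to dose rate (D/τ) at fixed clearance.
D₂ = D₁ × (Css,target / Css,current) × (τ₂/τ₁) = 411 × (39.9/13.7) × (4/24) = 199.5 mg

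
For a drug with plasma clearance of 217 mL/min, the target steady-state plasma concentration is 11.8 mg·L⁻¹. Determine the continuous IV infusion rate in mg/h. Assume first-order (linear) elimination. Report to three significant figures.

154 mg/h

CL = 217 mL/min × 60/1000 = 13.02 L/h
At steady state, infusion rate equals elimination rate: rate in = CL × Css.
Rate = CL × Css = 13.02 × 11.8 = 153.6 mg/h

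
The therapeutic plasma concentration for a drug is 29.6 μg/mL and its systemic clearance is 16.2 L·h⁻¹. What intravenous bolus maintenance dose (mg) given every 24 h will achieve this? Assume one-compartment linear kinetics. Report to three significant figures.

11500 mg

At steady state, dose per interval replaces the amount cleared in that interval: D/τ = CL·Css.
D = CL × Css × τ = 16.20 × 29.6 × 24 = 11510 mg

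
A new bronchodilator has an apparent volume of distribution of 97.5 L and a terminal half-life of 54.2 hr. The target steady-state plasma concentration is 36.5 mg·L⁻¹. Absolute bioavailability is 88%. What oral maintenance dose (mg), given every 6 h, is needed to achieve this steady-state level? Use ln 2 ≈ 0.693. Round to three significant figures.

310 mg

CL = ln 2 · Vd / t½ = 0.693 × 97.50 / 54.2 = 1.247 L/h
D = CL × Css × τ / F = 1.247 × 36.5 × 6 / 0.88 = 310.3 mg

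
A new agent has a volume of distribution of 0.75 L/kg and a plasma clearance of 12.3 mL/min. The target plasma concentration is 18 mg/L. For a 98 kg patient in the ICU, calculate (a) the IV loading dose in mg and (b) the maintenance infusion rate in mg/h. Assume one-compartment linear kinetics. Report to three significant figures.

Vd = 0.75 L/kg × 98 kg = 73.50 L
Loading dose = Vd × C = 73.50 × 18 = 1323 mg
CL = 12.3 mL/min = 12.3 × 0.06 = 0.7380 L/h
Maintenance infusion rate = CL × Css = 0.7380 × 18 = 13.28 mg/h

(a) 1320 mg; (b) 13.3 mg/h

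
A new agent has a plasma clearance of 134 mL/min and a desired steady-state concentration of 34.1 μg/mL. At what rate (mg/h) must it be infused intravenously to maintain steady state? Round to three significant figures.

Convert clearance: 134 mL/min × 60 min/h ÷ 1000 mL/L = 8.040 L/h
At steady state, infusion rate equals elimination rate: rate in = CL × Css.
Infusion rate = CL · Css = 8.040 L/h × 34.1 mg/L = 274.2 mg/h

274 mg/h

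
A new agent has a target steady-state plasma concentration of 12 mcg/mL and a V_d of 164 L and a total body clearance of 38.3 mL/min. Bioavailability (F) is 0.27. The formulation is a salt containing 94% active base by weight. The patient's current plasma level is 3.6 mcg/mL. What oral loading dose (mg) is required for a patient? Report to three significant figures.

5430 mg

Concentration deficit ΔC = 12 − 3.6 = 8.400 mg/L
LD = Vd × ΔC / F / S = 164.0 × 8.400 / 0.27 / 0.94 = 5428 mg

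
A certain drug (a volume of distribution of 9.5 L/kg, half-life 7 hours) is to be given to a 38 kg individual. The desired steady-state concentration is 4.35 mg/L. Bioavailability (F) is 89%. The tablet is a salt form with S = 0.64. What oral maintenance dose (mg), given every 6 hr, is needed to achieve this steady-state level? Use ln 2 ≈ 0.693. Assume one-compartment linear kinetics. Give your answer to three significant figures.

Total Vd = 9.5 × 38 = 361.0 L
k = 0.693/7 = 0.09900 h⁻¹, so CL = k·Vd = 0.09900 × 361.0 = 35.74 L/h
D = CL × Css × τ / F / S = 35.74 × 4.35 × 6 / 0.89 / 0.64 = 1638 mg

1640 mg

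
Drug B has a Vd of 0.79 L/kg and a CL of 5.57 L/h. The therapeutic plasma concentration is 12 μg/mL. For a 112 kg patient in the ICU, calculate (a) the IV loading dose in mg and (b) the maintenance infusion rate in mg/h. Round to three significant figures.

(a) 1060 mg; (b) 66.8 mg/h

Total Vd = 0.79 × 112 = 88.48 L
Loading: fill Vd to C_target → 88.48 L × 12 mg/L = 1062 mg
Maintenance: replace elimination → rate = CL × Css = 5.570 × 12 = 66.84 mg/h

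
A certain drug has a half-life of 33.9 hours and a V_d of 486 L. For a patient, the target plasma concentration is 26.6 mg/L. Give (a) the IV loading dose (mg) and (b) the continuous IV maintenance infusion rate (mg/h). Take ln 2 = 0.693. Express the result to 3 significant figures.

(a) 12900 mg; (b) 264 mg/h

LD = Vd × C = 486.0 × 26.6 = 12930 mg
CL = 0.693 × Vd / t½ = 0.693 × 486.0 / 33.9 = 9.935 L/h
Infusion rate = CL × Css = 9.935 × 26.6 = 264.3 mg/h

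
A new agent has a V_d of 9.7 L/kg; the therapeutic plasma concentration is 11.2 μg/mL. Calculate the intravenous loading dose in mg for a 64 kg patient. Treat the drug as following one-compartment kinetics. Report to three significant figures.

6950 mg

Vd(total) = 64 kg × 9.7 L/kg = 620.8 L
The loading dose fills Vd to the target concentration.
LD = Vd × C = 620.8 × 11.20 = 6953 mg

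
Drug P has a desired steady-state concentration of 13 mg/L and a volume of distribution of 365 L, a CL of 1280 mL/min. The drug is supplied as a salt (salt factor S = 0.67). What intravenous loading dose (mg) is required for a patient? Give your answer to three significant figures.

LD = Vd × C / S = 365.0 × 13.00 / 0.67 = 7082 mg

7080 mg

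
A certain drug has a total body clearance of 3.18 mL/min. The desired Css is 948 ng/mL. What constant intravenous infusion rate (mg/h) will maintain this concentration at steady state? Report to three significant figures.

0.181 mg/h

CL = 3.18 mL/min × 60/1000 = 0.1908 L/h
C = 948 ng/mL = 0.9480 mg/L
Infusion rate = CL · Css = 0.1908 L/h × 0.948 mg/L = 0.1809 mg/h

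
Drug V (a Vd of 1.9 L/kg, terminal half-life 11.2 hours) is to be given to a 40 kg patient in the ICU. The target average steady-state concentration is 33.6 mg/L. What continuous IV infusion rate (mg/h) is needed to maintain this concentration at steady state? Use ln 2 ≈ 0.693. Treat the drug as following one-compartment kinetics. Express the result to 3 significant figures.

Total Vd = 1.9 × 40 = 76.00 L
k = 0.693/11.2 = 0.06188 h⁻¹, so CL = k·Vd = 0.06188 × 76.00 = 4.703 L/h
Infusion rate = CL × Css = 4.703 × 33.6 = 158.0 mg/h

158 mg/h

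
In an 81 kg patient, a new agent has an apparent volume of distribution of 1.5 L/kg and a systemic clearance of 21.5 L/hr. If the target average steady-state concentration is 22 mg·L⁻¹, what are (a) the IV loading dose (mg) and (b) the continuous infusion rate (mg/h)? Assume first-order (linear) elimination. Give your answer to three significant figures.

Vd(total) = 81 kg × 1.5 L/kg = 121.5 L
LD = Vd · C_target = 121.5 × 22 = 2673 mg
Infusion rate = 21.50 L/h × 22 mg/L = 473.0 mg/h

(a) 2670 mg; (b) 473 mg/h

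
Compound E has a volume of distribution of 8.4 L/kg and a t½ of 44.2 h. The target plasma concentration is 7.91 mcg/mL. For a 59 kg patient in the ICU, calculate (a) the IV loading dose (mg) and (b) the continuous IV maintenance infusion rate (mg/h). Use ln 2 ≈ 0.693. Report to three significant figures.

Vd = 8.4 L/kg × 59 kg = 495.6 L
LD = Vd × C = 495.6 × 7.91 = 3920 mg
CL = 0.693 × Vd / t½ = 0.693 × 495.6 / 44.2 = 7.770 L/h
Infusion rate = CL × Css = 7.770 × 7.91 = 61.46 mg/h

(a) 3920 mg; (b) 61.5 mg/h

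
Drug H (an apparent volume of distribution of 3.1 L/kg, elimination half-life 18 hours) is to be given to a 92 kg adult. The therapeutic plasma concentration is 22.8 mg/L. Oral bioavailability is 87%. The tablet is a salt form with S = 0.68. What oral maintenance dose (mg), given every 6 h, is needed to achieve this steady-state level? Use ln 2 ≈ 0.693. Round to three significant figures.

2540 mg

Vd(total) = 92 kg × 3.1 L/kg = 285.2 L
CL = 0.693 × Vd / t½ = 0.693 × 285.2 / 18 = 10.98 L/h
D = CL × Css × τ / F / S = 10.98 × 22.8 × 6 / 0.87 / 0.68 = 2539 mg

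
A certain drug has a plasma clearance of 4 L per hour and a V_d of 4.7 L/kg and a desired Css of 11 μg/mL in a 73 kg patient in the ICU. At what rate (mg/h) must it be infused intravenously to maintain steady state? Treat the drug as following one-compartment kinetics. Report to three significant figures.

44.0 mg/h

Infusion rate = CL · Css = 4.000 L/h × 11 mg/L = 44.00 mg/h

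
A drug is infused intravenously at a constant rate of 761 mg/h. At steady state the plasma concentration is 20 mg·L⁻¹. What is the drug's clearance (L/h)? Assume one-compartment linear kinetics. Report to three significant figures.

At steady state, infusion rate = CL × Css, so CL = rate / Css.
CL = 761 / 20 = 38.05 L/h

38.1 L/h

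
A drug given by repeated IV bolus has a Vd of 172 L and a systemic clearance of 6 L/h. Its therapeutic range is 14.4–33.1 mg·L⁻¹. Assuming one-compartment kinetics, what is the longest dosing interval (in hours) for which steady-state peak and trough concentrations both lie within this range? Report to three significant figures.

23.9 h

k = CL / Vd = 6.000 / 172.0 = 0.03488 h⁻¹
Between IV bolus doses, concentration decays as C = C₀·e^(−kτ), so C_peak/C_trough = e^(kτ).
τ_max = ln(C_peak/C_trough) / k = ln(33.1/14.4) / 0.03488 = 0.8323 / 0.03488 = 23.86 h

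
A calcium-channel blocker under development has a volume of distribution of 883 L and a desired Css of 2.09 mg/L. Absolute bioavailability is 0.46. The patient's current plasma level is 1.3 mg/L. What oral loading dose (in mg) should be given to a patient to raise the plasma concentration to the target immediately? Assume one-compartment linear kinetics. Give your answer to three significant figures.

1520 mg

The loading dose fills Vd to the target concentration.
Concentration deficit ΔC = 2.09 − 1.3 = 0.7900 mg/L
LD = Vd × ΔC / F = 883.0 × 0.7900 / 0.46 = 1516 mg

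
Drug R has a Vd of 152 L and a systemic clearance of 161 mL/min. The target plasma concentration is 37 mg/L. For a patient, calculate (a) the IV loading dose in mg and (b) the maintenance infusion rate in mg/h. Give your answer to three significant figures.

LD = Vd · C_target = 152.0 × 37 = 5624 mg
CL = 161 mL/min = 161 × 0.06 = 9.660 L/h
Maintenance infusion rate = CL × Css = 9.660 × 37 = 357.4 mg/h

(a) 5620 mg; (b) 357 mg/h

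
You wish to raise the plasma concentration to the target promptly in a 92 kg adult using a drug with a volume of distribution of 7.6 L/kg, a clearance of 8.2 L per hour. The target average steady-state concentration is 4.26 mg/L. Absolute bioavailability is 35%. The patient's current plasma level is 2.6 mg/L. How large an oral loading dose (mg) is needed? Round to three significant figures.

3320 mg

Total Vd = 7.6 × 92 = 699.2 L
Concentration deficit ΔC = 4.26 − 2.6 = 1.660 mg/L
LD = Vd × ΔC / F = 699.2 × 1.660 / 0.35 = 3316 mg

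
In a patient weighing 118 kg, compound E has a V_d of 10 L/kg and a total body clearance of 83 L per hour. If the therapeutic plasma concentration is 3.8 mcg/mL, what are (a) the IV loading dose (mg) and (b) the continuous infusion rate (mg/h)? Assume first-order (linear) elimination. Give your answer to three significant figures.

Vd = 10 L/kg × 118 kg = 1180 L
Loading: fill Vd to C_target → 1180 L × 3.8 mg/L = 4484 mg
Maintenance infusion rate = CL × Css = 83.00 × 3.8 = 315.4 mg/h

(a) 4480 mg; (b) 315 mg/h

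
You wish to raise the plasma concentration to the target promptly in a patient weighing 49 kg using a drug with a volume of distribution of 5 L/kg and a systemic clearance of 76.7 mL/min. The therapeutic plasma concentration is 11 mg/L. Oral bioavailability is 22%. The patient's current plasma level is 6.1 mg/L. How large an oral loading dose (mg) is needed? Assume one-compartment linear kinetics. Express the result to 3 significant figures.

Vd(total) = 49 kg × 5 L/kg = 245.0 L
The loading dose fills Vd to the target concentration.
Concentration deficit ΔC = 11 − 6.1 = 4.900 mg/L
LD = Vd × ΔC / F = 245.0 × 4.900 / 0.22 = 5457 mg

5460 mg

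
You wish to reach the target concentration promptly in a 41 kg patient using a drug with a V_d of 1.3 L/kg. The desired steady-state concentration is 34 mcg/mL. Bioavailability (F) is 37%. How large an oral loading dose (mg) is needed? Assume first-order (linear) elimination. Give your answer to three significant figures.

Vd(total) = 41 kg × 1.3 L/kg = 53.30 L
LD = Vd × C / F = 53.30 × 34.00 / 0.37 = 4898 mg

4900 mg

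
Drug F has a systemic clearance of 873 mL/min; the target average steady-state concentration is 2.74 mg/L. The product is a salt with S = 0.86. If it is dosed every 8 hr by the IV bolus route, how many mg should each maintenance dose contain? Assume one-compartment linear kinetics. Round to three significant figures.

CL = 873 mL/min = 873 × 0.06 = 52.38 L/h
D = CL × Css × τ / S = 52.38 × 2.74 × 8 / 0.86 = 1335 mg

1340 mg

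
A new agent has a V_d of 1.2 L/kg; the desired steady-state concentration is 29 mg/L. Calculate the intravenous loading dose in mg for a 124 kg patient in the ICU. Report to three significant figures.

4320 mg

Vd = 1.2 L/kg × 124 kg = 148.8 L
The loading dose fills Vd to the target concentration.
LD = Vd × C = 148.8 × 29.00 = 4315 mg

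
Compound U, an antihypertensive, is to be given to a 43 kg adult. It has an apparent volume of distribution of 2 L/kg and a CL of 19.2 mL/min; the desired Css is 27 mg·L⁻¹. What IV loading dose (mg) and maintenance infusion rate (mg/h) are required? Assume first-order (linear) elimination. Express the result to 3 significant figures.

Total Vd = 2 × 43 = 86.00 L
Loading dose = Vd × C = 86.00 × 27 = 2322 mg
CL = 19.2 mL/min = 19.2 × 0.06 = 1.152 L/h
Maintenance infusion rate = CL × Css = 1.152 × 27 = 31.10 mg/h

(a) 2320 mg; (b) 31.1 mg/h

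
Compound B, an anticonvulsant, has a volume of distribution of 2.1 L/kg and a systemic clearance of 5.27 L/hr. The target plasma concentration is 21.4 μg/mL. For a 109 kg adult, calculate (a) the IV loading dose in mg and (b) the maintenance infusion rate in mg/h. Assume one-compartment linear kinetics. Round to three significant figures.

(a) 4900 mg; (b) 113 mg/h

Vd(total) = 109 kg × 2.1 L/kg = 228.9 L
Loading: fill Vd to C_target → 228.9 L × 21.4 mg/L = 4898 mg
Maintenance infusion rate = CL × Css = 5.270 × 21.4 = 112.8 mg/h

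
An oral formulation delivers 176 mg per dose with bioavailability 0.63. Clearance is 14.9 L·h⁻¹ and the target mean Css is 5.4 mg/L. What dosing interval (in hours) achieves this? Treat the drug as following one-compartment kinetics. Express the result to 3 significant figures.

F·D/τ = CL·Css → τ = F·D / (CL·Css).
τ = 0.63 × 176 / (14.9 × 5.4) = 1.378 h

1.38 h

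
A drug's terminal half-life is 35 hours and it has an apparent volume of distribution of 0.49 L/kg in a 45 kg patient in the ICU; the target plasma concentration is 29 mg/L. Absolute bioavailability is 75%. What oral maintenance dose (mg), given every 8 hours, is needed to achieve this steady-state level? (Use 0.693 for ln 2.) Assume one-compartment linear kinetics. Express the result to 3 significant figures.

135 mg

Vd(total) = 45 kg × 0.49 L/kg = 22.05 L
CL = 0.693 × Vd / t½ = 0.693 × 22.05 / 35 = 0.4366 L/h
D = CL × Css × τ / F = 0.4366 × 29 × 8 / 0.75 = 135.1 mg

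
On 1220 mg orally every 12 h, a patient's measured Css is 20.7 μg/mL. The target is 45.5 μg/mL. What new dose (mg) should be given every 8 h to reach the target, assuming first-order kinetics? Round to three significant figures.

1790 mg

For first-order elimination, Css ∝ F·D/(CL·τ); F and CL are unchanged, so Css ∝ D/τ.
D₂ = D₁ × (Css,target / Css,current) × (τ₂/τ₁) = 1220 × (45.5/20.7) × (8/12) = 1788 mg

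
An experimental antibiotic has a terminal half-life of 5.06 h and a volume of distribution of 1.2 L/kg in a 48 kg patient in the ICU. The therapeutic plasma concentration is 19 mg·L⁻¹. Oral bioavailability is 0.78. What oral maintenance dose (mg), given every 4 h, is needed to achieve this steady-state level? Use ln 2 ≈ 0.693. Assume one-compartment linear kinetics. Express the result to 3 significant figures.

Vd(total) = 48 kg × 1.2 L/kg = 57.60 L
CL = 0.693 × Vd / t½ = 0.693 × 57.60 / 5.06 = 7.889 L/h
D = CL × Css × τ / F = 7.889 × 19 × 4 / 0.78 = 768.7 mg

769 mg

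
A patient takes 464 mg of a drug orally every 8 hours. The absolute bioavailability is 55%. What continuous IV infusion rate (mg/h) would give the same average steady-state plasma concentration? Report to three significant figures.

Equivalent systemic input: infusion rate = F·D/τ.
Rate = 0.55 × 464 / 8 = 31.90 mg/h

31.9 mg/h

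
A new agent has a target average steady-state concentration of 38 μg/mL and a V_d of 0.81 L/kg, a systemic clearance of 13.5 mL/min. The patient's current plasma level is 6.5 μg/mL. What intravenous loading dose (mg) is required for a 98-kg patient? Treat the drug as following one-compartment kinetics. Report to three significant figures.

2500 mg

Vd(total) = 98 kg × 0.81 L/kg = 79.38 L
Concentration deficit ΔC = 38 − 6.5 = 31.50 mg/L
LD = Vd × ΔC = 79.38 × 31.50 = 2500 mg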